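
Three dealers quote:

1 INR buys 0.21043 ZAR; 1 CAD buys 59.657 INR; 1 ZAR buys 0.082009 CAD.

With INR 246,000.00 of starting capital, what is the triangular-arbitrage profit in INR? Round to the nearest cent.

Profitable loop is INR → ZAR → CAD → INR:
INR 246,000.00 × 0.21043 = ZAR 51,765.78
ZAR 51,765.78 × 0.082009 = CAD 4,245.26
CAD 4,245.26 × 59.657 = INR 253,259.47
Profit = INR 253,259.47 − INR 246,000.00

Profit: INR 7,259.47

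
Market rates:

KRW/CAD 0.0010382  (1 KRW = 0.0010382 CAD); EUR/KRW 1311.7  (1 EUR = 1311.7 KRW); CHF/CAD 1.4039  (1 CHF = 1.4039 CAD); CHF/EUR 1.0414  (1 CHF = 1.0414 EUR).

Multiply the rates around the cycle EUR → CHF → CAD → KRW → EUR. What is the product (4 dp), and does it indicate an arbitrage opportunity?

0.9899 (arbitrage exists)

Around EUR → CHF → CAD → KRW → EUR: 1 ÷ 1.0414 × 1.4039 ÷ 0.0010382 ÷ 1311.7 = 0.989927
Product < 1; profitable direction is EUR → KRW → CAD → CHF → EUR.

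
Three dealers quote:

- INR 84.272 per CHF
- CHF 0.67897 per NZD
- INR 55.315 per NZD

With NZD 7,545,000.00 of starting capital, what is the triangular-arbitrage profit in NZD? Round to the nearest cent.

Profitable loop is NZD → CHF → INR → NZD:
NZD 7,545,000.00 × 0.67897 = CHF 5,122,828.65
CHF 5,122,828.65 × 84.272 = INR 431,711,015.99
INR 431,711,015.99 ÷ 55.315 = NZD 7,804,592.17
Profit = NZD 7,804,592.17 − NZD 7,545,000.00

Profit: NZD 259,592.17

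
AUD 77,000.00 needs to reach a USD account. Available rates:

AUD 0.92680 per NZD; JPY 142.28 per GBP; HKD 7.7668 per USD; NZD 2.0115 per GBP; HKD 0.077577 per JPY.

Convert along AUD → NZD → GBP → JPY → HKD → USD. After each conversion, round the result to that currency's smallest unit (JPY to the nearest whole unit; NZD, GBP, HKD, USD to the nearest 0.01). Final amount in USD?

USD 58,697.47

AUD 77,000.00 ÷ 0.92680 = NZD 83,081.57
NZD 83,081.57 ÷ 2.0115 = GBP 41,303.29
GBP 41,303.29 × 142.28 = JPY 5,876,632
JPY 5,876,632 × 0.077577 = HKD 455,891.48
HKD 455,891.48 ÷ 7.7668 = USD 58,697.47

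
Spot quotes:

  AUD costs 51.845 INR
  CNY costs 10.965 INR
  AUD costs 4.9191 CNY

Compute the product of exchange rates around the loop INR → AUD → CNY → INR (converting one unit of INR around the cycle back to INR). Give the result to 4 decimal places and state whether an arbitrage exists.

1.0404 (arbitrage exists)

Around INR → AUD → CNY → INR: 1 ÷ 51.845 × 4.9191 × 10.965 = 1.040369
Product > 1; profitable direction is INR → AUD → CNY → INR.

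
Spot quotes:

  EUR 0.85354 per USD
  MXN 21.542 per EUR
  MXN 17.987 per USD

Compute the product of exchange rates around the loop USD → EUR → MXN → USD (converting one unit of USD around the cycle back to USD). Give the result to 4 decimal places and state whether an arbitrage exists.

Around USD → EUR → MXN → USD: 1 × 0.85354 × 21.542 ÷ 17.987 = 1.022236
Product > 1; profitable direction is USD → EUR → MXN → USD.

1.0222 (arbitrage exists)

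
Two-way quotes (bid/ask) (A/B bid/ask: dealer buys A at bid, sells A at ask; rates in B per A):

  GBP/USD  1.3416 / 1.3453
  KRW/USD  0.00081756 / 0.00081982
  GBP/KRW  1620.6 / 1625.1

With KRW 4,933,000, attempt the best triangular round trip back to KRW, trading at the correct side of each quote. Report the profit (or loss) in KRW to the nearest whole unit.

Net profit: KRW 34,474

Best loop KRW → GBP → USD → KRW:
KRW 4,933,000 ÷ 1625.1 (buy GBP at ask) = GBP 3,035.51
GBP 3,035.51 × 1.3416 (sell GBP at bid) = USD 4,072.43
USD 4,072.43 ÷ 0.00081982 (buy KRW at ask) = KRW 4,967,474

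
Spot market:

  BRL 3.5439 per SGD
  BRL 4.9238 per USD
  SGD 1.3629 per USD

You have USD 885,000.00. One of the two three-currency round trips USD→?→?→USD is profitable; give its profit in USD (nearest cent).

Profitable loop is USD → BRL → SGD → USD:
USD 885,000.00 × 4.9238 = BRL 4,357,563.00
BRL 4,357,563.00 ÷ 3.5439 = SGD 1,229,595.36
SGD 1,229,595.36 ÷ 1.3629 = USD 902,190.45
Profit = USD 902,190.45 − USD 885,000.00

Profit: USD 17,190.45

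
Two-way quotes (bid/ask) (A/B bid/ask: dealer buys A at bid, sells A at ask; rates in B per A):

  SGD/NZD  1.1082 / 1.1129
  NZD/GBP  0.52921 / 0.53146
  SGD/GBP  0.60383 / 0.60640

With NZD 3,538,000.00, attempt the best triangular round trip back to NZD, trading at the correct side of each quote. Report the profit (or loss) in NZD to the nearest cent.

Net profit: NZD 73,983.76

Best loop NZD → SGD → GBP → NZD:
NZD 3,538,000.00 ÷ 1.1129 (buy SGD at ask) = SGD 3,179,081.68
SGD 3,179,081.68 × 0.60383 (sell SGD at bid) = GBP 1,919,624.89
GBP 1,919,624.89 ÷ 0.53146 (buy NZD at ask) = NZD 3,611,983.76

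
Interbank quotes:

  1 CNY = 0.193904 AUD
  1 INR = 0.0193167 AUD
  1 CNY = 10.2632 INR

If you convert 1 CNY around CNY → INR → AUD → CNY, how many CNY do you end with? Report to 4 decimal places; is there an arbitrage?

1.0224 (arbitrage exists)

Around CNY → INR → AUD → CNY: 1 × 10.2632 × 0.0193167 ÷ 0.193904 = 1.022419
Product > 1; profitable direction is CNY → INR → AUD → CNY.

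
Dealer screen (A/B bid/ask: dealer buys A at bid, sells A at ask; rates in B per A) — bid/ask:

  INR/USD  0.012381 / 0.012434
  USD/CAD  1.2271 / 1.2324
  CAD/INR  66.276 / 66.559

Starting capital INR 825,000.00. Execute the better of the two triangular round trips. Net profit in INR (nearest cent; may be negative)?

Best loop INR → USD → CAD → INR:
INR 825,000.00 × 0.012381 (sell INR at bid) = USD 10,214.32
USD 10,214.32 × 1.2271 (sell USD at bid) = CAD 12,534.00
CAD 12,534.00 × 66.276 (sell CAD at bid) = INR 830,703.27

Net profit: INR 5,703.27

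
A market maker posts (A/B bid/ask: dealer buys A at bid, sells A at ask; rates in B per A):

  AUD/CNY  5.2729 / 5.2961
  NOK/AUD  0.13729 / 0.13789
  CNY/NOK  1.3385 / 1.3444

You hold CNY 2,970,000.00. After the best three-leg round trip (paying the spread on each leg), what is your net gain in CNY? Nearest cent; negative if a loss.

Best loop CNY → AUD → NOK → CNY:
CNY 2,970,000.00 ÷ 5.2961 (buy AUD at ask) = AUD 560,790.02
AUD 560,790.02 ÷ 0.13789 (buy NOK at ask) = NOK 4,066,937.52
NOK 4,066,937.52 ÷ 1.3444 (buy CNY at ask) = CNY 3,025,094.86

Net profit: CNY 55,094.86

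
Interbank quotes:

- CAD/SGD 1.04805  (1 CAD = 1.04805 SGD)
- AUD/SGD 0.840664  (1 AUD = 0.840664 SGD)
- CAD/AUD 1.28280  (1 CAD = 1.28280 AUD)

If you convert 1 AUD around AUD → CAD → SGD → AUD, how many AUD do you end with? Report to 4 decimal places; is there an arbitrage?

Around AUD → CAD → SGD → AUD: 1 ÷ 1.28280 × 1.04805 ÷ 0.840664 = 0.971853
Product < 1; profitable direction is AUD → SGD → CAD → AUD.

0.9719 (arbitrage exists)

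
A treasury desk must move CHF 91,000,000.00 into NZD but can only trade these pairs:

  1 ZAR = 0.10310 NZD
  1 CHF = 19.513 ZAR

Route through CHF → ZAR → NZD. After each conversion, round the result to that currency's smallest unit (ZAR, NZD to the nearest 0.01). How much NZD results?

CHF 91,000,000.00 × 19.513 = ZAR 1,775,683,000.00
ZAR 1,775,683,000.00 × 0.10310 = NZD 183,072,917.30

NZD 183,072,917.30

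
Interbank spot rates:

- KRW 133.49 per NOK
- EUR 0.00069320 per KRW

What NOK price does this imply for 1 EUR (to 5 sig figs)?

1 EUR ÷ 0.00069320 = 1442.59 KRW
1442.59 KRW ÷ 133.49 = 10.8067 NOK

EUR/NOK = 10.807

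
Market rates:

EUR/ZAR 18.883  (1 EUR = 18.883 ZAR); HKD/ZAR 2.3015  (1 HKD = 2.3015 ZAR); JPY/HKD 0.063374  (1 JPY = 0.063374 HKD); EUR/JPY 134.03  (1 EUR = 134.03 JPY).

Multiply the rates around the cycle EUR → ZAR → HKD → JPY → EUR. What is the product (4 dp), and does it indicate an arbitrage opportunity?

0.9659 (arbitrage exists)

Around EUR → ZAR → HKD → JPY → EUR: 1 × 18.883 ÷ 2.3015 ÷ 0.063374 ÷ 134.03 = 0.965933
Product < 1; profitable direction is EUR → JPY → HKD → ZAR → EUR.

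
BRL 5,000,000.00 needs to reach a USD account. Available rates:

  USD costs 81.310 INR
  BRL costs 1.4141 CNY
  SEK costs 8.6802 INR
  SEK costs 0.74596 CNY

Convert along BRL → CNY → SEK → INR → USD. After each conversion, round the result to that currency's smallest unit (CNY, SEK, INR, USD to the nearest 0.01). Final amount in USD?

BRL 5,000,000.00 × 1.4141 = CNY 7,070,500.00
CNY 7,070,500.00 ÷ 0.74596 = SEK 9,478,390.26
SEK 9,478,390.26 × 8.6802 = INR 82,274,323.13
INR 82,274,323.13 ÷ 81.310 = USD 1,011,859.83

USD 1,011,859.83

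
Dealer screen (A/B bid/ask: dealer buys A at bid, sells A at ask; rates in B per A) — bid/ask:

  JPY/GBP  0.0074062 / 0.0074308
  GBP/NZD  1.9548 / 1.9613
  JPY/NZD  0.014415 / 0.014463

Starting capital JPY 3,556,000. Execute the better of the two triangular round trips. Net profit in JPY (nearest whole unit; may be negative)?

Best loop JPY → GBP → NZD → JPY:
JPY 3,556,000 × 0.0074062 (sell JPY at bid) = GBP 26,336.45
GBP 26,336.45 × 1.9548 (sell GBP at bid) = NZD 51,482.49
NZD 51,482.49 ÷ 0.014463 (buy JPY at ask) = JPY 3,559,599

Net profit: JPY 3,599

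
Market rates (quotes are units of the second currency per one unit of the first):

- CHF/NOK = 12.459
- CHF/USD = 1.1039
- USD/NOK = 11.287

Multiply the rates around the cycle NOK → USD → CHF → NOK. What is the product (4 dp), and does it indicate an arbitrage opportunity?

0.9999 (no arbitrage)

Around NOK → USD → CHF → NOK: 1 ÷ 11.287 ÷ 1.1039 × 12.459 = 0.999942
Product ≈ 1 (deviation 0.006%, within rounding noise).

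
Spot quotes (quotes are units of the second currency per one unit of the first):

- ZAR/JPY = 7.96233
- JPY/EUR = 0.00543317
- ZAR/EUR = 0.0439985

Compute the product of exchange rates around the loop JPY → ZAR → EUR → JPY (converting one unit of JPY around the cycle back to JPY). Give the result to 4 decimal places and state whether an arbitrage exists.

Around JPY → ZAR → EUR → JPY: 1 ÷ 7.96233 × 0.0439985 ÷ 0.00543317 = 1.017055
Product > 1; profitable direction is JPY → ZAR → EUR → JPY.

1.0171 (arbitrage exists)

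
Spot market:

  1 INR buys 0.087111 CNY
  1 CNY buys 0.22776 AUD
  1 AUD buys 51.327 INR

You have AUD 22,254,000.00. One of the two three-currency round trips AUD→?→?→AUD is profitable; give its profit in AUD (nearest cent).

Profitable loop is AUD → INR → CNY → AUD:
AUD 22,254,000.00 × 51.327 = INR 1,142,231,058.00
INR 1,142,231,058.00 × 0.087111 = CNY 99,500,889.69
CNY 99,500,889.69 × 0.22776 = AUD 22,662,322.64
Profit = AUD 22,662,322.64 − AUD 22,254,000.00

Profit: AUD 408,322.64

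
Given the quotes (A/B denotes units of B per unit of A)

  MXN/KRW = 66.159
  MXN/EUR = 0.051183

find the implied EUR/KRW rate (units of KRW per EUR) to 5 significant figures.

EUR/KRW = 1292.6

1 EUR ÷ 0.051183 = 19.5377 MXN
19.5377 MXN × 66.159 = 1292.6 KRW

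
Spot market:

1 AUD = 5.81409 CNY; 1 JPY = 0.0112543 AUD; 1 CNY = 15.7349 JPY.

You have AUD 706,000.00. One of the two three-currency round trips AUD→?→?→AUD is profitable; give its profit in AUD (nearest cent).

Profitable loop is AUD → CNY → JPY → AUD:
AUD 706,000.00 × 5.81409 = CNY 4,104,747.54
CNY 4,104,747.54 × 15.7349 = JPY 64,587,792
JPY 64,587,792 × 0.0112543 = AUD 726,890.39
Profit = AUD 726,890.39 − AUD 706,000.00

Profit: AUD 20,890.39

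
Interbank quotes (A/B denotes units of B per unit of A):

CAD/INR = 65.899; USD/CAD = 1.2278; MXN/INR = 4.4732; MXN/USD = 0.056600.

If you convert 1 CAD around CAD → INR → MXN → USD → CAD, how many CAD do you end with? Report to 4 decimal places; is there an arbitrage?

Around CAD → INR → MXN → USD → CAD: 1 × 65.899 ÷ 4.4732 × 0.056600 × 1.2278 = 1.023775
Product > 1; profitable direction is CAD → INR → MXN → USD → CAD.

1.0238 (arbitrage exists)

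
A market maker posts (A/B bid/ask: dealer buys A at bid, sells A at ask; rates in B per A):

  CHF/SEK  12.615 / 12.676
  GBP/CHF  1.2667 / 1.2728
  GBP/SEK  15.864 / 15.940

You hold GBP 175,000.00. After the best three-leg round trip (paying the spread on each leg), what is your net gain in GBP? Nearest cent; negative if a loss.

Best loop GBP → CHF → SEK → GBP:
GBP 175,000.00 × 1.2667 (sell GBP at bid) = CHF 221,672.50
CHF 221,672.50 × 12.615 (sell CHF at bid) = SEK 2,796,398.59
SEK 2,796,398.59 ÷ 15.940 (buy GBP at ask) = GBP 175,432.78

Net profit: GBP 432.78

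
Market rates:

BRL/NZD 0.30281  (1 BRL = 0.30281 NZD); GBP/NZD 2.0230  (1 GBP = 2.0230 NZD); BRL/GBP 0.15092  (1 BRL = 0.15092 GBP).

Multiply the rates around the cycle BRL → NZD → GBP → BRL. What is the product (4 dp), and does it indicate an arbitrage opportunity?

Around BRL → NZD → GBP → BRL: 1 × 0.30281 ÷ 2.0230 ÷ 0.15092 = 0.991808
Product < 1; profitable direction is BRL → GBP → NZD → BRL.

0.9918 (arbitrage exists)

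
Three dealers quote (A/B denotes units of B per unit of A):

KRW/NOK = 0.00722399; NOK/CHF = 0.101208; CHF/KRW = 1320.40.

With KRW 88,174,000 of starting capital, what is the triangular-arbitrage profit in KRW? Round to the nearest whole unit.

Profitable loop is KRW → CHF → NOK → KRW:
KRW 88,174,000 ÷ 1320.40 = CHF 66,778.25
CHF 66,778.25 ÷ 0.101208 = NOK 659,811.96
NOK 659,811.96 ÷ 0.00722399 = KRW 91,336,223
Profit = KRW 91,336,223 − KRW 88,174,000

Profit: KRW 3,162,223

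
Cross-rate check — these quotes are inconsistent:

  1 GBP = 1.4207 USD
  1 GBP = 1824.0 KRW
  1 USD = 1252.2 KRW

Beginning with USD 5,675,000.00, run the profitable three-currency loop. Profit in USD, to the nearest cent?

Profit: USD 143,547.98

Profitable loop is USD → GBP → KRW → USD:
USD 5,675,000.00 ÷ 1.4207 = GBP 3,994,509.75
GBP 3,994,509.75 × 1824.0 = KRW 7,285,985,782
KRW 7,285,985,782 ÷ 1252.2 = USD 5,818,547.98
Profit = USD 5,818,547.98 − USD 5,675,000.00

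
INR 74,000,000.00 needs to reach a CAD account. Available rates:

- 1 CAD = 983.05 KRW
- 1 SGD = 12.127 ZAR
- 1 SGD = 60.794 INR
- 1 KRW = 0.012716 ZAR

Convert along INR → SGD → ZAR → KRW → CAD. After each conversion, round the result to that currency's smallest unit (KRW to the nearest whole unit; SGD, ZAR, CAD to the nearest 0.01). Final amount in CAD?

CAD 1,180,859.56

INR 74,000,000.00 ÷ 60.794 = SGD 1,217,225.38
SGD 1,217,225.38 × 12.127 = ZAR 14,761,292.18
ZAR 14,761,292.18 ÷ 0.012716 = KRW 1,160,843,990
KRW 1,160,843,990 ÷ 983.05 = CAD 1,180,859.56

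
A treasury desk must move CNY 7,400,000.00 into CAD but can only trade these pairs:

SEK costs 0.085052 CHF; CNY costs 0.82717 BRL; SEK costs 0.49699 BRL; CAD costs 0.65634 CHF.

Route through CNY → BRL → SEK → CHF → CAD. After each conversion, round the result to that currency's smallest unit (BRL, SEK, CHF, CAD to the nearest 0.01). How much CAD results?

CAD 1,596,005.94

CNY 7,400,000.00 × 0.82717 = BRL 6,121,058.00
BRL 6,121,058.00 ÷ 0.49699 = SEK 12,316,259.88
SEK 12,316,259.88 × 0.085052 = CHF 1,047,522.54
CHF 1,047,522.54 ÷ 0.65634 = CAD 1,596,005.94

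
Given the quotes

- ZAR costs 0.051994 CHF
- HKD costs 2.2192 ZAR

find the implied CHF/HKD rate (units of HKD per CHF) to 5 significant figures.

CHF/HKD = 8.6666

1 CHF ÷ 0.051994 = 19.233 ZAR
19.233 ZAR ÷ 2.2192 = 8.66663 HKD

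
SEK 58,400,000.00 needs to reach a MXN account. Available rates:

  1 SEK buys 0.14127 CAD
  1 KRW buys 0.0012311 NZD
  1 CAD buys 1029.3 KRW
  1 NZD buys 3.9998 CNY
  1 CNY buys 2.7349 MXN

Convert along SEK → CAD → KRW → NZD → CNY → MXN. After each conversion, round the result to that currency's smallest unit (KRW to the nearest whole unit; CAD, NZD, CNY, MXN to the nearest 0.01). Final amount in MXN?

SEK 58,400,000.00 × 0.14127 = CAD 8,250,168.00
CAD 8,250,168.00 × 1029.3 = KRW 8,491,897,922
KRW 8,491,897,922 × 0.0012311 = NZD 10,454,375.53
NZD 10,454,375.53 × 3.9998 = CNY 41,815,411.24
CNY 41,815,411.24 × 2.7349 = MXN 114,360,968.20

MXN 114,360,968.20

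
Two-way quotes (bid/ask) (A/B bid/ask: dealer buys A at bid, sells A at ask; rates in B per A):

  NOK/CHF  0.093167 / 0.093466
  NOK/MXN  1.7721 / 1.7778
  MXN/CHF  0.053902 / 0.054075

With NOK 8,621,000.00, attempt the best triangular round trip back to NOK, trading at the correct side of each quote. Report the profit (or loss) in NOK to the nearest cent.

Net profit: NOK 189,429.77

Best loop NOK → MXN → CHF → NOK:
NOK 8,621,000.00 × 1.7721 (sell NOK at bid) = MXN 15,277,274.10
MXN 15,277,274.10 × 0.053902 (sell MXN at bid) = CHF 823,475.63
CHF 823,475.63 ÷ 0.093466 (buy NOK at ask) = NOK 8,810,429.77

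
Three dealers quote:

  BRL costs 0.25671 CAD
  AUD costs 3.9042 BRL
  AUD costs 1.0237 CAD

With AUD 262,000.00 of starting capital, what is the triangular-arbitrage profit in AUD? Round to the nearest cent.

Profit: AUD 5,608.04

Profitable loop is AUD → CAD → BRL → AUD:
AUD 262,000.00 × 1.0237 = CAD 268,209.40
CAD 268,209.40 ÷ 0.25671 = BRL 1,044,795.29
BRL 1,044,795.29 ÷ 3.9042 = AUD 267,608.04
Profit = AUD 267,608.04 − AUD 262,000.00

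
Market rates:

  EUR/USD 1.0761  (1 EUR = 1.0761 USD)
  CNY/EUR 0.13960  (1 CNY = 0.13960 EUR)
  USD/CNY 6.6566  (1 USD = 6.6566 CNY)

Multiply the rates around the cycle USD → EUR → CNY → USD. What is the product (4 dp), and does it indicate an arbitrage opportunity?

1.0000 (no arbitrage)

Around USD → EUR → CNY → USD: 1 ÷ 1.0761 ÷ 0.13960 ÷ 6.6566 = 1.000022
Product ≈ 1 (deviation 0.002%, within rounding noise).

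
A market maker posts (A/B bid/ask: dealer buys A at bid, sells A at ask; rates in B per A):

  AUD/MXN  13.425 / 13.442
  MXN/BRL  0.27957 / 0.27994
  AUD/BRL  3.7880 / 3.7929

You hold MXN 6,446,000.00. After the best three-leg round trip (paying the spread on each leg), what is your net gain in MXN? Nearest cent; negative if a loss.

Best loop MXN → AUD → BRL → MXN:
MXN 6,446,000.00 ÷ 13.442 (buy AUD at ask) = AUD 479,541.73
AUD 479,541.73 × 3.7880 (sell AUD at bid) = BRL 1,816,504.09
BRL 1,816,504.09 ÷ 0.27994 (buy MXN at ask) = MXN 6,488,905.09

Net profit: MXN 42,905.09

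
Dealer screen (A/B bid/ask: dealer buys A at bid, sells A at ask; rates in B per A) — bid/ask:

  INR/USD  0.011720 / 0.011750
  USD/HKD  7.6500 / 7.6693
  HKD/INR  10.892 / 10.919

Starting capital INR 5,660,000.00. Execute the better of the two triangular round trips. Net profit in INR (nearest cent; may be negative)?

Net profit: INR 92,279.40

Best loop INR → HKD → USD → INR:
INR 5,660,000.00 ÷ 10.919 (buy HKD at ask) = HKD 518,362.49
HKD 518,362.49 ÷ 7.6693 (buy USD at ask) = USD 67,589.28
USD 67,589.28 ÷ 0.011750 (buy INR at ask) = INR 5,752,279.40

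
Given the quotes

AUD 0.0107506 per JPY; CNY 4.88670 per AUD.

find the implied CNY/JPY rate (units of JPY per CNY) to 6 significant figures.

1 CNY ÷ 4.88670 = 0.204637 AUD
0.204637 AUD ÷ 0.0107506 = 19.0349 JPY

CNY/JPY = 19.0349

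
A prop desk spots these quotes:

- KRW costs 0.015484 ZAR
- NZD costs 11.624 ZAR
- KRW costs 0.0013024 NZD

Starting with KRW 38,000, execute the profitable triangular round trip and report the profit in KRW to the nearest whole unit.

Profit: KRW 866

Profitable loop is KRW → ZAR → NZD → KRW:
KRW 38,000 × 0.015484 = ZAR 588.39
ZAR 588.39 ÷ 11.624 = NZD 50.62
NZD 50.62 ÷ 0.0013024 = KRW 38,866
Profit = KRW 38,866 − KRW 38,000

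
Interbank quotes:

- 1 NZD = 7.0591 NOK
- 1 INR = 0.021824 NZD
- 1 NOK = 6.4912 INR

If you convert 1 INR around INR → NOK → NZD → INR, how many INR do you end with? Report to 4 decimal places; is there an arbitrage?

1.0000 (no arbitrage)

Around INR → NOK → NZD → INR: 1 ÷ 6.4912 ÷ 7.0591 ÷ 0.021824 = 0.999980
Product ≈ 1 (deviation 0.002%, within rounding noise).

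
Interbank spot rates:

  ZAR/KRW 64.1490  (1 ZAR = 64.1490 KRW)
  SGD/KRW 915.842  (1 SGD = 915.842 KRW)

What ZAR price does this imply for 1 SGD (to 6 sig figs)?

1 SGD × 915.842 = 915.842 KRW
915.842 KRW ÷ 64.1490 = 14.2768 ZAR

SGD/ZAR = 14.2768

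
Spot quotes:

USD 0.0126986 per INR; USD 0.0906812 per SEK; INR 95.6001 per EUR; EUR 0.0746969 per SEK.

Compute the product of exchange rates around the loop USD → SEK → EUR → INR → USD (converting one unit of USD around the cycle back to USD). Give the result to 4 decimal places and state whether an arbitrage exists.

Around USD → SEK → EUR → INR → USD: 1 ÷ 0.0906812 × 0.0746969 × 95.6001 × 0.0126986 = 0.999999
Product ≈ 1 (deviation 0.000%, within rounding noise).

1.0000 (no arbitrage)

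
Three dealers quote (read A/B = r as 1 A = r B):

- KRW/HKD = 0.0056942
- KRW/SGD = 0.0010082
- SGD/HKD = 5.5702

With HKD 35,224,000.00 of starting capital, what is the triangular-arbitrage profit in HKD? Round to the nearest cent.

Profit: HKD 491,267.51

Profitable loop is HKD → SGD → KRW → HKD:
HKD 35,224,000.00 ÷ 5.5702 = SGD 6,323,650.86
SGD 6,323,650.86 ÷ 0.0010082 = KRW 6,272,218,663
KRW 6,272,218,663 × 0.0056942 = HKD 35,715,267.51
Profit = HKD 35,715,267.51 − HKD 35,224,000.00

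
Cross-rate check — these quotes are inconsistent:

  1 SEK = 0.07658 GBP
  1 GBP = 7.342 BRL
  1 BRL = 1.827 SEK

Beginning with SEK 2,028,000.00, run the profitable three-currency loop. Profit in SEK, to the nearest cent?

Profit: SEK 55,225.29

Profitable loop is SEK → GBP → BRL → SEK:
SEK 2,028,000.00 × 0.07658 = GBP 155,304.24
GBP 155,304.24 × 7.342 = BRL 1,140,243.73
BRL 1,140,243.73 × 1.827 = SEK 2,083,225.29
Profit = SEK 2,083,225.29 − SEK 2,028,000.00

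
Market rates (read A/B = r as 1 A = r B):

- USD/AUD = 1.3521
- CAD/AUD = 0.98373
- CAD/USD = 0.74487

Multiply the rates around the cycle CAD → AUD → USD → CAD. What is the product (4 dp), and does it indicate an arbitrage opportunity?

Around CAD → AUD → USD → CAD: 1 × 0.98373 ÷ 1.3521 ÷ 0.74487 = 0.976757
Product < 1; profitable direction is CAD → USD → AUD → CAD.

0.9768 (arbitrage exists)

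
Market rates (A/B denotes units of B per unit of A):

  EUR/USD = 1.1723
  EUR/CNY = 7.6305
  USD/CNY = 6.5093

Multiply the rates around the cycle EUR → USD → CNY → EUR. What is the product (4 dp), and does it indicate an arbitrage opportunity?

Around EUR → USD → CNY → EUR: 1 × 1.1723 × 6.5093 ÷ 7.6305 = 1.000046
Product ≈ 1 (deviation 0.005%, within rounding noise).

1.0000 (no arbitrage)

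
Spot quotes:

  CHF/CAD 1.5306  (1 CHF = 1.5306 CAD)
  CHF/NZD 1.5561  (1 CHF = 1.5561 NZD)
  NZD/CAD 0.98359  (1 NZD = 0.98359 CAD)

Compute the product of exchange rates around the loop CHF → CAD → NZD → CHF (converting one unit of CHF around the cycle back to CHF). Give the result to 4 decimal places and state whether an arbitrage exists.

Around CHF → CAD → NZD → CHF: 1 × 1.5306 ÷ 0.98359 ÷ 1.5561 = 1.000023
Product ≈ 1 (deviation 0.002%, within rounding noise).

1.0000 (no arbitrage)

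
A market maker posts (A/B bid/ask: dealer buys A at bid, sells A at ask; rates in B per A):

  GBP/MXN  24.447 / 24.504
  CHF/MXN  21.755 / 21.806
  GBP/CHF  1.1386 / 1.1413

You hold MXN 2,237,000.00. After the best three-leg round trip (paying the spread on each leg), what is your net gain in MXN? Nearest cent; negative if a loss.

Best loop MXN → GBP → CHF → MXN:
MXN 2,237,000.00 ÷ 24.504 (buy GBP at ask) = GBP 91,291.22
GBP 91,291.22 × 1.1386 (sell GBP at bid) = CHF 103,944.18
CHF 103,944.18 × 21.755 (sell CHF at bid) = MXN 2,261,305.65

Net profit: MXN 24,305.65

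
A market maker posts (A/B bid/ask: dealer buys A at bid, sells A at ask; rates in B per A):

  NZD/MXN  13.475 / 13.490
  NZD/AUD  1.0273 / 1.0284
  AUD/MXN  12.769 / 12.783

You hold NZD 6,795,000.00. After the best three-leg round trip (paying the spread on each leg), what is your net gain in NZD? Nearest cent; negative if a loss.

Best loop NZD → MXN → AUD → NZD:
NZD 6,795,000.00 × 13.475 (sell NZD at bid) = MXN 91,562,625.00
MXN 91,562,625.00 ÷ 12.783 (buy AUD at ask) = AUD 7,162,843.23
AUD 7,162,843.23 ÷ 1.0284 (buy NZD at ask) = NZD 6,965,036.20

Net profit: NZD 170,036.20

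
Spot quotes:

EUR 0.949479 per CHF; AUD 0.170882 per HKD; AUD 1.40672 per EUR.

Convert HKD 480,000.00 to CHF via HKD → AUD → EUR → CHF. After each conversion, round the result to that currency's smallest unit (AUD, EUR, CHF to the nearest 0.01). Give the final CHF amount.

CHF 61,410.76

HKD 480,000.00 × 0.170882 = AUD 82,023.36
AUD 82,023.36 ÷ 1.40672 = EUR 58,308.23
EUR 58,308.23 ÷ 0.949479 = CHF 61,410.76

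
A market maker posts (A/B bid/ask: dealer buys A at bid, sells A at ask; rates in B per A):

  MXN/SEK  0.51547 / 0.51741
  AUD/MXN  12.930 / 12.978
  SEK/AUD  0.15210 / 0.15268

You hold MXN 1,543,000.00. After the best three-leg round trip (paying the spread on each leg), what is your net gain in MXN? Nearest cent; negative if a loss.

Best loop MXN → SEK → AUD → MXN:
MXN 1,543,000.00 × 0.51547 (sell MXN at bid) = SEK 795,370.21
SEK 795,370.21 × 0.15210 (sell SEK at bid) = AUD 120,975.81
AUD 120,975.81 × 12.930 (sell AUD at bid) = MXN 1,564,217.21

Net profit: MXN 21,217.21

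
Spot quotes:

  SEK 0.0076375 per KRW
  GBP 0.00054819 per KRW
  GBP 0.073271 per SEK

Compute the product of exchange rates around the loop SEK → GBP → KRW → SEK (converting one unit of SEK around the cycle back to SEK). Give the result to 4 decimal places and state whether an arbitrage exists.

Around SEK → GBP → KRW → SEK: 1 × 0.073271 ÷ 0.00054819 × 0.0076375 = 1.020827
Product > 1; profitable direction is SEK → GBP → KRW → SEK.

1.0208 (arbitrage exists)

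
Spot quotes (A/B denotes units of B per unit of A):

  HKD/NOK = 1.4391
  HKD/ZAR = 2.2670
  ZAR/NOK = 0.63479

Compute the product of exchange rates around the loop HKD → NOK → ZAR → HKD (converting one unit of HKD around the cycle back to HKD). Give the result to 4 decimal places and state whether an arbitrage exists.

Around HKD → NOK → ZAR → HKD: 1 × 1.4391 ÷ 0.63479 ÷ 2.2670 = 1.000022
Product ≈ 1 (deviation 0.002%, within rounding noise).

1.0000 (no arbitrage)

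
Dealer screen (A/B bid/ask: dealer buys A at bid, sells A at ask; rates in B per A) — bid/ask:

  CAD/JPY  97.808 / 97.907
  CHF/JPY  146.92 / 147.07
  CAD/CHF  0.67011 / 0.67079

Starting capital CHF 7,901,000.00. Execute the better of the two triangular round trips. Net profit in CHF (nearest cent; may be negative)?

Best loop CHF → JPY → CAD → CHF:
CHF 7,901,000.00 × 146.92 (sell CHF at bid) = JPY 1,160,814,920
JPY 1,160,814,920 ÷ 97.907 (buy CAD at ask) = CAD 11,856,301.59
CAD 11,856,301.59 × 0.67011 (sell CAD at bid) = CHF 7,945,026.26

Net profit: CHF 44,026.26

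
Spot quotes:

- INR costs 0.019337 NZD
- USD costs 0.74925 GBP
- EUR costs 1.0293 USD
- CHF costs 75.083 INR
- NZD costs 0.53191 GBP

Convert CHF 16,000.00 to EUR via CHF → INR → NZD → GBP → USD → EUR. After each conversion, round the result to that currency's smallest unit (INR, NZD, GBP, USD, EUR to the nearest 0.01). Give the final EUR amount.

EUR 16,022.12

CHF 16,000.00 × 75.083 = INR 1,201,328.00
INR 1,201,328.00 × 0.019337 = NZD 23,230.08
NZD 23,230.08 × 0.53191 = GBP 12,356.31
GBP 12,356.31 ÷ 0.74925 = USD 16,491.57
USD 16,491.57 ÷ 1.0293 = EUR 16,022.12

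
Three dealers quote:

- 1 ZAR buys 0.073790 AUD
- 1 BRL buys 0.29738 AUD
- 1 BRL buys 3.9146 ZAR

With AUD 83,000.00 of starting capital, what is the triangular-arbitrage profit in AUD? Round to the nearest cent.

Profit: AUD 2,448.60

Profitable loop is AUD → ZAR → BRL → AUD:
AUD 83,000.00 ÷ 0.073790 = ZAR 1,124,813.66
ZAR 1,124,813.66 ÷ 3.9146 = BRL 287,338.08
BRL 287,338.08 × 0.29738 = AUD 85,448.60
Profit = AUD 85,448.60 − AUD 83,000.00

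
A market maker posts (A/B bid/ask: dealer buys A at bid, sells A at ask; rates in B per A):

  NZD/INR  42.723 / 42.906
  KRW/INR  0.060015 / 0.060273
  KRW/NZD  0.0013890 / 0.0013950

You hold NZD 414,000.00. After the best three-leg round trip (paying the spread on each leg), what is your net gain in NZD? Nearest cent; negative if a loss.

Net profit: NZD 1,114.51

Best loop NZD → KRW → INR → NZD:
NZD 414,000.00 ÷ 0.0013950 (buy KRW at ask) = KRW 296,774,194
KRW 296,774,194 × 0.060015 (sell KRW at bid) = INR 17,810,903.23
INR 17,810,903.23 ÷ 42.906 (buy NZD at ask) = NZD 415,114.51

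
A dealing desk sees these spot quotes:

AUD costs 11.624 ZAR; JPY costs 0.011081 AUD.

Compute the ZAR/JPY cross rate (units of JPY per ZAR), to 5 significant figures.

ZAR/JPY = 7.7636

1 ZAR ÷ 11.624 = 0.0860289 AUD
0.0860289 AUD ÷ 0.011081 = 7.76364 JPY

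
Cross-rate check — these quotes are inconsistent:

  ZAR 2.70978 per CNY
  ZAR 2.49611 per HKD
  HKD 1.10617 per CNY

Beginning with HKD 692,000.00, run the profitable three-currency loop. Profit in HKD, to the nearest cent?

Profitable loop is HKD → ZAR → CNY → HKD:
HKD 692,000.00 × 2.49611 = ZAR 1,727,308.12
ZAR 1,727,308.12 ÷ 2.70978 = CNY 637,434.82
CNY 637,434.82 × 1.10617 = HKD 705,111.27
Profit = HKD 705,111.27 − HKD 692,000.00

Profit: HKD 13,111.27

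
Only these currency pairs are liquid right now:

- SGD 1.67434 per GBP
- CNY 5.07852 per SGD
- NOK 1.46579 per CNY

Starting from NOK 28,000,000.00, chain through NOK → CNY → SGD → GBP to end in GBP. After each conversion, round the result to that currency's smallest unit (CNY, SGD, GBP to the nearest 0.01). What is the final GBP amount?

NOK 28,000,000.00 ÷ 1.46579 = CNY 19,102,327.07
CNY 19,102,327.07 ÷ 5.07852 = SGD 3,761,396.44
SGD 3,761,396.44 ÷ 1.67434 = GBP 2,246,495.00

GBP 2,246,495.00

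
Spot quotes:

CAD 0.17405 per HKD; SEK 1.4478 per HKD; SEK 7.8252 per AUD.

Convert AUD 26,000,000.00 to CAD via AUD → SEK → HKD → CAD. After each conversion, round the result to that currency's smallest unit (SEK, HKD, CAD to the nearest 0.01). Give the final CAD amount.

CAD 24,458,749.52

AUD 26,000,000.00 × 7.8252 = SEK 203,455,200.00
SEK 203,455,200.00 ÷ 1.4478 = HKD 140,527,144.63
HKD 140,527,144.63 × 0.17405 = CAD 24,458,749.52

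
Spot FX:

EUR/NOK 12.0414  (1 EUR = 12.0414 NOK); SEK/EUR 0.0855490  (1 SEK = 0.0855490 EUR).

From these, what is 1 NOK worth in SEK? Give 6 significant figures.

NOK/SEK = 0.970752

1 NOK ÷ 12.0414 = 0.0830468 EUR
0.0830468 EUR ÷ 0.0855490 = 0.970752 SEK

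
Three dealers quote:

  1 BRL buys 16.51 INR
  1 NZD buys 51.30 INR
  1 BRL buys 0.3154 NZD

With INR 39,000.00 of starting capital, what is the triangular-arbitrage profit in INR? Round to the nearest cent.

Profitable loop is INR → NZD → BRL → INR:
INR 39,000.00 ÷ 51.30 = NZD 760.23
NZD 760.23 ÷ 0.3154 = BRL 2,410.38
BRL 2,410.38 × 16.51 = INR 39,795.38
Profit = INR 39,795.38 − INR 39,000.00

Profit: INR 795.38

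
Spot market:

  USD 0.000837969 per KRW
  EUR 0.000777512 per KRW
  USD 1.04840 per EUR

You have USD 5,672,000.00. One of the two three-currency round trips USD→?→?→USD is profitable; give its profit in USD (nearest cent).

Profitable loop is USD → EUR → KRW → USD:
USD 5,672,000.00 ÷ 1.04840 = EUR 5,410,148.80
EUR 5,410,148.80 ÷ 0.000777512 = KRW 6,958,283,342
KRW 6,958,283,342 × 0.000837969 = USD 5,830,825.73
Profit = USD 5,830,825.73 − USD 5,672,000.00

Profit: USD 158,825.73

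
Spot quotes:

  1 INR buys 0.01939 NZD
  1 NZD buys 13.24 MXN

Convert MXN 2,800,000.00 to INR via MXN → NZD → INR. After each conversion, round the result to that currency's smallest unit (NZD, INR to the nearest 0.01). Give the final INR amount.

INR 10,906,671.48

MXN 2,800,000.00 ÷ 13.24 = NZD 211,480.36
NZD 211,480.36 ÷ 0.01939 = INR 10,906,671.48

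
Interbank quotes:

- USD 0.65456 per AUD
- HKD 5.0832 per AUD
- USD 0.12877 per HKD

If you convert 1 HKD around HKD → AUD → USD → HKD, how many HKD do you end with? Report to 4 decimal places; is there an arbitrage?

Around HKD → AUD → USD → HKD: 1 ÷ 5.0832 × 0.65456 ÷ 0.12877 = 0.999994
Product ≈ 1 (deviation 0.001%, within rounding noise).

1.0000 (no arbitrage)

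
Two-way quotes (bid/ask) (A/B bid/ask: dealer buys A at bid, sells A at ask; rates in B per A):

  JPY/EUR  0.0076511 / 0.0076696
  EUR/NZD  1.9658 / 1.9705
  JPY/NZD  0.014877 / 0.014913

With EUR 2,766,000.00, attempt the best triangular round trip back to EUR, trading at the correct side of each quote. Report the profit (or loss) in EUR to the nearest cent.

Best loop EUR → NZD → JPY → EUR:
EUR 2,766,000.00 × 1.9658 (sell EUR at bid) = NZD 5,437,402.80
NZD 5,437,402.80 ÷ 0.014913 (buy JPY at ask) = JPY 364,608,248
JPY 364,608,248 × 0.0076511 (sell JPY at bid) = EUR 2,789,654.17

Net profit: EUR 23,654.17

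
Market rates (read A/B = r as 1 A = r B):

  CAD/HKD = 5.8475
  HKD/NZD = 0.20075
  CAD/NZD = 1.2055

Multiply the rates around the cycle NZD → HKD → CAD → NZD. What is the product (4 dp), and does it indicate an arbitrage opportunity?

Around NZD → HKD → CAD → NZD: 1 ÷ 0.20075 ÷ 5.8475 × 1.2055 = 1.026931
Product > 1; profitable direction is NZD → HKD → CAD → NZD.

1.0269 (arbitrage exists)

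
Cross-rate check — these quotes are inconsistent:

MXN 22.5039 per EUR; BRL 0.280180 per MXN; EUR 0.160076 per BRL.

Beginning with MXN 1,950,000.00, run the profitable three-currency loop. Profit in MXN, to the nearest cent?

Profitable loop is MXN → BRL → EUR → MXN:
MXN 1,950,000.00 × 0.280180 = BRL 546,351.00
BRL 546,351.00 × 0.160076 = EUR 87,457.68
EUR 87,457.68 × 22.5039 = MXN 1,968,138.95
Profit = MXN 1,968,138.95 − MXN 1,950,000.00

Profit: MXN 18,138.95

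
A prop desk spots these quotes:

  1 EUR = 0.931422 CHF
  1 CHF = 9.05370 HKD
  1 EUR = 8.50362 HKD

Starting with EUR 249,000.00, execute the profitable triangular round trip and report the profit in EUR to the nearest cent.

Profitable loop is EUR → HKD → CHF → EUR:
EUR 249,000.00 × 8.50362 = HKD 2,117,401.38
HKD 2,117,401.38 ÷ 9.05370 = CHF 233,871.39
CHF 233,871.39 ÷ 0.931422 = EUR 251,090.68
Profit = EUR 251,090.68 − EUR 249,000.00

Profit: EUR 2,090.68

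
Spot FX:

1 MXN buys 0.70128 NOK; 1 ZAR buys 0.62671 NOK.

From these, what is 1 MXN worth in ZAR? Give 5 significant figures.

1 MXN × 0.70128 = 0.70128 NOK
0.70128 NOK ÷ 0.62671 = 1.11899 ZAR

MXN/ZAR = 1.1190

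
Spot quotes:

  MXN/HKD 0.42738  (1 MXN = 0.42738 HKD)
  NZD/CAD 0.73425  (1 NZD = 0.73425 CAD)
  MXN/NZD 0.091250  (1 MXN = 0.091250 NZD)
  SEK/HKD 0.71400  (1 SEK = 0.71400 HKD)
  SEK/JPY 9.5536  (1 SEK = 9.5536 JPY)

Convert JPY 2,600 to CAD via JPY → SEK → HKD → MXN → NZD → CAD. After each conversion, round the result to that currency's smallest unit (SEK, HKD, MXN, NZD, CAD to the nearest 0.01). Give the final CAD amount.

CAD 30.46

JPY 2,600 ÷ 9.5536 = SEK 272.15
SEK 272.15 × 0.71400 = HKD 194.32
HKD 194.32 ÷ 0.42738 = MXN 454.68
MXN 454.68 × 0.091250 = NZD 41.49
NZD 41.49 × 0.73425 = CAD 30.46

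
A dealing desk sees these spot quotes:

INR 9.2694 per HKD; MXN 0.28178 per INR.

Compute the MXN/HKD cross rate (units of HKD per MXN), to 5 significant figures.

MXN/HKD = 0.38286

1 MXN ÷ 0.28178 = 3.54887 INR
3.54887 INR ÷ 9.2694 = 0.382858 HKD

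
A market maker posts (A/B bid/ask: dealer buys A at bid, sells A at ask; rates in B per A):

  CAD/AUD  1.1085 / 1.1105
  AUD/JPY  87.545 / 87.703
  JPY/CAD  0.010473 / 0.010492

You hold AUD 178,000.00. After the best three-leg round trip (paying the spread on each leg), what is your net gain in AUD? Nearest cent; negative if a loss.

Best loop AUD → JPY → CAD → AUD:
AUD 178,000.00 × 87.545 (sell AUD at bid) = JPY 15,583,010
JPY 15,583,010 × 0.010473 (sell JPY at bid) = CAD 163,200.86
CAD 163,200.86 × 1.1085 (sell CAD at bid) = AUD 180,908.16

Net profit: AUD 2,908.16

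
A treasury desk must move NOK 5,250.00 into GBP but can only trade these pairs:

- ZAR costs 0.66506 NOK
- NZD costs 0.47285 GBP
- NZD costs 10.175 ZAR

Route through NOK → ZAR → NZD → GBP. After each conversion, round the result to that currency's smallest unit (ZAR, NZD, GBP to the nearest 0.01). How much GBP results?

GBP 366.85

NOK 5,250.00 ÷ 0.66506 = ZAR 7,894.02
ZAR 7,894.02 ÷ 10.175 = NZD 775.83
NZD 775.83 × 0.47285 = GBP 366.85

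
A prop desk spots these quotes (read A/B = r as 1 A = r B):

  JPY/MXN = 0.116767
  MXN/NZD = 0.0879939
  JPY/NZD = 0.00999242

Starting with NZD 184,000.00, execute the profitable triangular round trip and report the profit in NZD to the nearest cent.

Profitable loop is NZD → JPY → MXN → NZD:
NZD 184,000.00 ÷ 0.00999242 = JPY 18,413,958
JPY 18,413,958 × 0.116767 = MXN 2,150,142.61
MXN 2,150,142.61 × 0.0879939 = NZD 189,199.43
Profit = NZD 189,199.43 − NZD 184,000.00

Profit: NZD 5,199.43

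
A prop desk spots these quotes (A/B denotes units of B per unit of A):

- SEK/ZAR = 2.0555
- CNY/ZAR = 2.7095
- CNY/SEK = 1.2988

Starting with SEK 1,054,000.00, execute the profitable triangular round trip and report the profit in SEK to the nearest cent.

Profitable loop is SEK → CNY → ZAR → SEK:
SEK 1,054,000.00 ÷ 1.2988 = CNY 811,518.32
CNY 811,518.32 × 2.7095 = ZAR 2,198,808.90
ZAR 2,198,808.90 ÷ 2.0555 = SEK 1,069,719.73
Profit = SEK 1,069,719.73 − SEK 1,054,000.00

Profit: SEK 15,719.73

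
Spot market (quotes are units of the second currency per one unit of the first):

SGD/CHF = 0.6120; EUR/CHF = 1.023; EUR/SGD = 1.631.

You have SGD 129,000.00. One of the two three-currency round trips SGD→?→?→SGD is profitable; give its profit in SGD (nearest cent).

Profit: SGD 3,208.68

Profitable loop is SGD → EUR → CHF → SGD:
SGD 129,000.00 ÷ 1.631 = EUR 79,092.58
EUR 79,092.58 × 1.023 = CHF 80,911.71
CHF 80,911.71 ÷ 0.6120 = SGD 132,208.68
Profit = SGD 132,208.68 − SGD 129,000.00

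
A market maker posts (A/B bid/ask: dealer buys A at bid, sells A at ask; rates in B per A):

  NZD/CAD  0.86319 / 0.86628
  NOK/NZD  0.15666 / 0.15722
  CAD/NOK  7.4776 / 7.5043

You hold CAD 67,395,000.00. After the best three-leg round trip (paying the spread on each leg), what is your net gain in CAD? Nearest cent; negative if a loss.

Net profit: CAD 753,206.38

Best loop CAD → NOK → NZD → CAD:
CAD 67,395,000.00 × 7.4776 (sell CAD at bid) = NOK 503,952,852.00
NOK 503,952,852.00 × 0.15666 (sell NOK at bid) = NZD 78,949,253.79
NZD 78,949,253.79 × 0.86319 (sell NZD at bid) = CAD 68,148,206.38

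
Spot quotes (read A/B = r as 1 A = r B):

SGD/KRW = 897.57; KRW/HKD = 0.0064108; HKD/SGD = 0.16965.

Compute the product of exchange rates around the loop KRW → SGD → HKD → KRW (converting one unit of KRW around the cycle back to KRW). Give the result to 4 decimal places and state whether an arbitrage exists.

Around KRW → SGD → HKD → KRW: 1 ÷ 897.57 ÷ 0.16965 ÷ 0.0064108 = 1.024391
Product > 1; profitable direction is KRW → SGD → HKD → KRW.

1.0244 (arbitrage exists)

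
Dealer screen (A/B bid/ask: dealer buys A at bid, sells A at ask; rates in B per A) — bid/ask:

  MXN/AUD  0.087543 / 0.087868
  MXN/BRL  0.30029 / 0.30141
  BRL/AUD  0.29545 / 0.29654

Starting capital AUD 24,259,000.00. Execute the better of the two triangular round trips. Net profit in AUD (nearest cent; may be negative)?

Net profit: AUD 235,411.94

Best loop AUD → MXN → BRL → AUD:
AUD 24,259,000.00 ÷ 0.087868 (buy MXN at ask) = MXN 276,084,581.42
MXN 276,084,581.42 × 0.30029 (sell MXN at bid) = BRL 82,905,438.95
BRL 82,905,438.95 × 0.29545 (sell BRL at bid) = AUD 24,494,411.94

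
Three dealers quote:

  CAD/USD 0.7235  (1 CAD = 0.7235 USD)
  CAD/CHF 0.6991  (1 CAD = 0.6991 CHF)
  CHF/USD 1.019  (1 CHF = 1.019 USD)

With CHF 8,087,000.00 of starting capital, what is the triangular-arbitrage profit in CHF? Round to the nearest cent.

Profitable loop is CHF → CAD → USD → CHF:
CHF 8,087,000.00 ÷ 0.6991 = CAD 11,567,729.94
CAD 11,567,729.94 × 0.7235 = USD 8,369,252.61
USD 8,369,252.61 ÷ 1.019 = CHF 8,213,201.78
Profit = CHF 8,213,201.78 − CHF 8,087,000.00

Profit: CHF 126,201.78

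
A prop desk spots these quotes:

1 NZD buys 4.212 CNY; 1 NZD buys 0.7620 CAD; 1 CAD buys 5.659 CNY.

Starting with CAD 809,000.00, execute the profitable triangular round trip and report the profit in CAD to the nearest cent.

Profit: CAD 19,237.37

Profitable loop is CAD → CNY → NZD → CAD:
CAD 809,000.00 × 5.659 = CNY 4,578,131.00
CNY 4,578,131.00 ÷ 4.212 = NZD 1,086,925.69
NZD 1,086,925.69 × 0.7620 = CAD 828,237.37
Profit = CAD 828,237.37 − CAD 809,000.00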